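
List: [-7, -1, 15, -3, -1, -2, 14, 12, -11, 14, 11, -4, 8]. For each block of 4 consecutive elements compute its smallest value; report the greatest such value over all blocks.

-2

-7 -1 15 -3 → min -7
-1 15 -3 -1 → min -3
15 -3 -1 -2 → min -3
-3 -1 -2 14 → min -3
-1 -2 14 12 → min -2
-2 14 12 -11 → min -11
14 12 -11 14 → min -11
12 -11 14 11 → min -11
-11 14 11 -4 → min -11
14 11 -4 8 → min -4
Greatest of these is -2.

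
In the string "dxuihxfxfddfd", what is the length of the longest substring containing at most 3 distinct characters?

[d] 1 distinct, len 1
[d, x] 2 distinct, len 2
[d, x, u] 3 distinct, len 3
[x, u, i] 3 distinct, len 3
[u, i, h] 3 distinct, len 3
[i, h, x] 3 distinct, len 3
[h, x, f] 3 distinct, len 3
[h, x, f, x] 3 distinct, len 4
[h, x, f, x, f] 3 distinct, len 5
[x, f, x, f, d] 3 distinct, len 5
[x, f, x, f, d, d] 3 distinct, len 6
[x, f, x, f, d, d, f] 3 distinct, len 7
[x, f, x, f, d, d, f, d] 3 distinct, len 8
Longest length with ≤3 distinct: 8.

8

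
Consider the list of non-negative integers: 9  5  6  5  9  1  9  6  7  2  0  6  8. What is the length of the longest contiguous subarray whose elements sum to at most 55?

add 9: [9] sum 9, len 1
add 5: [9, 5] sum 14, len 2
add 6: [9, 5, 6] sum 20, len 3
add 5: [9, 5, 6, 5] sum 25, len 4
add 9: [9, 5, 6, 5, 9] sum 34, len 5
add 1: [9, 5, 6, 5, 9, 1] sum 35, len 6
add 9: [9, 5, 6, 5, 9, 1, 9] sum 44, len 7
add 6: [9, 5, 6, 5, 9, 1, 9, 6] sum 50, len 8
add 7: [5, 6, 5, 9, 1, 9, 6, 7] sum 48, len 8
add 2: [5, 6, 5, 9, 1, 9, 6, 7, 2] sum 50, len 9
add 0: [5, 6, 5, 9, 1, 9, 6, 7, 2, 0] sum 50, len 10
add 6: [6, 5, 9, 1, 9, 6, 7, 2, 0, 6] sum 51, len 10
add 8: [5, 9, 1, 9, 6, 7, 2, 0, 6, 8] sum 53, len 10
Longest length seen: 10.

10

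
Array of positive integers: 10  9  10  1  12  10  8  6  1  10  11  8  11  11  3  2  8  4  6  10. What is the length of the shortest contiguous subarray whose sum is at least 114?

add 10: running sum 10 < 114
add 9: running sum 19 < 114
add 10: running sum 29 < 114
add 1: running sum 30 < 114
add 12: running sum 42 < 114
add 10: running sum 52 < 114
add 8: running sum 60 < 114
add 6: running sum 66 < 114
add 1: running sum 67 < 114
add 10: running sum 77 < 114
add 11: running sum 88 < 114
add 8: running sum 96 < 114
add 11: running sum 107 < 114
end 13: [10, 9, 10, 1, 12, 10, 8, 6, 1, 10, 11, 8, 11, 11] sum 118, len 14
end 14: [10, 9, 10, 1, 12, 10, 8, 6, 1, 10, 11, 8, 11, 11, 3] sum 121, len 15
end 15: [10, 9, 10, 1, 12, 10, 8, 6, 1, 10, 11, 8, 11, 11, 3, 2] sum 123, len 16
end 16: [9, 10, 1, 12, 10, 8, 6, 1, 10, 11, 8, 11, 11, 3, 2, 8] sum 121, len 16
end 17: [10, 1, 12, 10, 8, 6, 1, 10, 11, 8, 11, 11, 3, 2, 8, 4] sum 116, len 16
end 18: [10, 1, 12, 10, 8, 6, 1, 10, 11, 8, 11, 11, 3, 2, 8, 4, 6] sum 122, len 17
end 19: [12, 10, 8, 6, 1, 10, 11, 8, 11, 11, 3, 2, 8, 4, 6, 10] sum 121, len 16
Shortest qualifying length: 14.

14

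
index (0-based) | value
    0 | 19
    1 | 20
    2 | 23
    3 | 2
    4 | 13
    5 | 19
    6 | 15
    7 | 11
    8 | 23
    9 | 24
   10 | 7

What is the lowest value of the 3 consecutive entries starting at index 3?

Elements at indices 3..5: 2, 13, 19
min(2, 13, 19) = 2

2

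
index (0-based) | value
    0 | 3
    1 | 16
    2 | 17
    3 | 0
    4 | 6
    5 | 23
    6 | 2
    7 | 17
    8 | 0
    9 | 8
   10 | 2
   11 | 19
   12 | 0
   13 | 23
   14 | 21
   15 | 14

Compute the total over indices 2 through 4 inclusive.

Elements at indices 2..4: 17, 0, 6
sum(17, 0, 6) = 23

23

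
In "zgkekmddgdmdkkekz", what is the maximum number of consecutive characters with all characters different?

4

[z] len 1
[z, g] len 2
[z, g, k] len 3
[z, g, k, e] len 4
[e, k] len 2
[e, k, m] len 3
[e, k, m, d] len 4
[d] len 1
[d, g] len 2
[g, d] len 2
[g, d, m] len 3
[m, d] len 2
[m, d, k] len 3
[k] len 1
[k, e] len 2
[e, k] len 2
[e, k, z] len 3
Longest all-distinct length: 4.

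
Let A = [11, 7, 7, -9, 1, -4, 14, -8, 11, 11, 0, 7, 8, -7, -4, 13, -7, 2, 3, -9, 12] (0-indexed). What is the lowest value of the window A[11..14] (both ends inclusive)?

-7

Elements at indices 11..14: 7, 8, -7, -4
min(7, 8, -7, -4) = -7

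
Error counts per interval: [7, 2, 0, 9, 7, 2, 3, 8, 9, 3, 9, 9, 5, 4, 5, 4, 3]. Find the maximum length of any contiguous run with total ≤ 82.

Extend to the right; shrink from the left whenever the sum exceeds 82:
add 7: [7] sum 7, len 1
add 2: [7, 2] sum 9, len 2
add 0: [7, 2, 0] sum 9, len 3
add 9: [7, 2, 0, 9] sum 18, len 4
add 7: [7, 2, 0, 9, 7] sum 25, len 5
add 2: [7, 2, 0, 9, 7, 2] sum 27, len 6
add 3: [7, 2, 0, 9, 7, 2, 3] sum 30, len 7
add 8: [7, 2, 0, 9, 7, 2, 3, 8] sum 38, len 8
add 9: [7, 2, 0, 9, 7, 2, 3, 8, 9] sum 47, len 9
add 3: [7, 2, 0, 9, 7, 2, 3, 8, 9, 3] sum 50, len 10
add 9: [7, 2, 0, 9, 7, 2, 3, 8, 9, 3, 9] sum 59, len 11
add 9: [7, 2, 0, 9, 7, 2, 3, 8, 9, 3, 9, 9] sum 68, len 12
add 5: [7, 2, 0, 9, 7, 2, 3, 8, 9, 3, 9, 9, 5] sum 73, len 13
add 4: [7, 2, 0, 9, 7, 2, 3, 8, 9, 3, 9, 9, 5, 4] sum 77, len 14
add 5: [7, 2, 0, 9, 7, 2, 3, 8, 9, 3, 9, 9, 5, 4, 5] sum 82, len 15
add 4: [2, 0, 9, 7, 2, 3, 8, 9, 3, 9, 9, 5, 4, 5, 4] sum 79, len 15
add 3: [2, 0, 9, 7, 2, 3, 8, 9, 3, 9, 9, 5, 4, 5, 4, 3] sum 82, len 16
Longest length seen: 16.

16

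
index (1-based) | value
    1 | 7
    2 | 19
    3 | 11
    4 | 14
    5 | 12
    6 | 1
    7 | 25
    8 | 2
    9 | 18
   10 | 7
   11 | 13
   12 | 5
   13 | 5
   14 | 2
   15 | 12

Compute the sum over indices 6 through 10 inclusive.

53

Elements at indices 6..10: 1, 25, 2, 18, 7
sum(1, 25, 2, 18, 7) = 53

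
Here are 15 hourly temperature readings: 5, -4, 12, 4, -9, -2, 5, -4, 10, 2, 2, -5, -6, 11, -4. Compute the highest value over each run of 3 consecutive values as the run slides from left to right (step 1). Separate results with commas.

12, 12, 12, 4, 5, 5, 10, 10, 10, 2, 2, 11, 11

Sliding a size-3 window across the 15 values:
(5, -4, 12) → max 12
(-4, 12, 4) → max 12
(12, 4, -9) → max 12
(4, -9, -2) → max 4
(-9, -2, 5) → max 5
(-2, 5, -4) → max 5
(5, -4, 10) → max 10
(-4, 10, 2) → max 10
(10, 2, 2) → max 10
(2, 2, -5) → max 2
(2, -5, -6) → max 2
(-5, -6, 11) → max 11
(-6, 11, -4) → max 11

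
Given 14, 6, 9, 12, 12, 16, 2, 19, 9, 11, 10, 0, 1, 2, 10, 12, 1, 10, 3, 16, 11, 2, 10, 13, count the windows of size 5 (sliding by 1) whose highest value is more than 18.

5

[14, 6, 9, 12, 12] → max 14
[6, 9, 12, 12, 16] → max 16
[9, 12, 12, 16, 2] → max 16
[12, 12, 16, 2, 19] → max 19  > 18 ✓
[12, 16, 2, 19, 9] → max 19  > 18 ✓
[16, 2, 19, 9, 11] → max 19  > 18 ✓
[2, 19, 9, 11, 10] → max 19  > 18 ✓
[19, 9, 11, 10, 0] → max 19  > 18 ✓
[9, 11, 10, 0, 1] → max 11
[11, 10, 0, 1, 2] → max 11
[10, 0, 1, 2, 10] → max 10
[0, 1, 2, 10, 12] → max 12
[1, 2, 10, 12, 1] → max 12
[2, 10, 12, 1, 10] → max 12
[10, 12, 1, 10, 3] → max 12
[12, 1, 10, 3, 16] → max 16
[1, 10, 3, 16, 11] → max 16
[10, 3, 16, 11, 2] → max 16
[3, 16, 11, 2, 10] → max 16
[16, 11, 2, 10, 13] → max 16
5 windows satisfy the condition.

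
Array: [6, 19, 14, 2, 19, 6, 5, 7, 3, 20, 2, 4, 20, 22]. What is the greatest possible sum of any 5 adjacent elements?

[6, 19, 14, 2, 19] → sum 60
[19, 14, 2, 19, 6] → sum 60
[14, 2, 19, 6, 5] → sum 46
[2, 19, 6, 5, 7] → sum 39
[19, 6, 5, 7, 3] → sum 40
[6, 5, 7, 3, 20] → sum 41
[5, 7, 3, 20, 2] → sum 37
[7, 3, 20, 2, 4] → sum 36
[3, 20, 2, 4, 20] → sum 49
[20, 2, 4, 20, 22] → sum 68
Greatest of these is 68.

68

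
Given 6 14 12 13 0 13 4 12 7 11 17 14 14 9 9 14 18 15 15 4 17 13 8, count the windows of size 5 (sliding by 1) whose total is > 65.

[6, 14, 12, 13, 0] → sum 45
[14, 12, 13, 0, 13] → sum 52
[12, 13, 0, 13, 4] → sum 42
[13, 0, 13, 4, 12] → sum 42
[0, 13, 4, 12, 7] → sum 36
[13, 4, 12, 7, 11] → sum 47
[4, 12, 7, 11, 17] → sum 51
[12, 7, 11, 17, 14] → sum 61
[7, 11, 17, 14, 14] → sum 63
[11, 17, 14, 14, 9] → sum 65
[17, 14, 14, 9, 9] → sum 63
[14, 14, 9, 9, 14] → sum 60
[14, 9, 9, 14, 18] → sum 64
[9, 9, 14, 18, 15] → sum 65
[9, 14, 18, 15, 15] → sum 71  > 65 ✓
[14, 18, 15, 15, 4] → sum 66  > 65 ✓
[18, 15, 15, 4, 17] → sum 69  > 65 ✓
[15, 15, 4, 17, 13] → sum 64
[15, 4, 17, 13, 8] → sum 57
3 windows satisfy the condition.

3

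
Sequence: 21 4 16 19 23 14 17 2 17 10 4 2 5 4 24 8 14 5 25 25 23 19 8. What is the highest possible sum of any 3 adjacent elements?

(21, 4, 16) → sum 41
(4, 16, 19) → sum 39
(16, 19, 23) → sum 58
(19, 23, 14) → sum 56
(23, 14, 17) → sum 54
(14, 17, 2) → sum 33
(17, 2, 17) → sum 36
(2, 17, 10) → sum 29
(17, 10, 4) → sum 31
(10, 4, 2) → sum 16
(4, 2, 5) → sum 11
(2, 5, 4) → sum 11
(5, 4, 24) → sum 33
(4, 24, 8) → sum 36
(24, 8, 14) → sum 46
(8, 14, 5) → sum 27
(14, 5, 25) → sum 44
(5, 25, 25) → sum 55
(25, 25, 23) → sum 73
(25, 23, 19) → sum 67
(23, 19, 8) → sum 50
Highest of these is 73.

73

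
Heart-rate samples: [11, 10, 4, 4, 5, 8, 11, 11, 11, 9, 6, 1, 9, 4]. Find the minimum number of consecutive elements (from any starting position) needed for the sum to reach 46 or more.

add 11: running sum 11 < 46
add 10: running sum 21 < 46
add 4: running sum 25 < 46
add 4: running sum 29 < 46
add 5: running sum 34 < 46
add 8: running sum 42 < 46
end 6: [11, 10, 4, 4, 5, 8, 11] sum 53, len 7
end 7: [10, 4, 4, 5, 8, 11, 11] sum 53, len 7
end 8: [5, 8, 11, 11, 11] sum 46, len 5
end 9: [8, 11, 11, 11, 9] sum 50, len 5
end 10: [11, 11, 11, 9, 6] sum 48, len 5
end 11: [11, 11, 11, 9, 6, 1] sum 49, len 6
end 12: [11, 11, 9, 6, 1, 9] sum 47, len 6
end 13: [11, 11, 9, 6, 1, 9, 4] sum 51, len 7
Shortest qualifying length: 5.

5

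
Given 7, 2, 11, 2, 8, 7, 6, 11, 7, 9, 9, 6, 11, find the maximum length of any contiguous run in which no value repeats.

add 7: [7] len 1
add 2: [7, 2] len 2
add 11: [7, 2, 11] len 3
add 2 (repeat 2, move left end past it): [11, 2] len 2
add 8: [11, 2, 8] len 3
add 7: [11, 2, 8, 7] len 4
add 6: [11, 2, 8, 7, 6] len 5
add 11 (repeat 11, move left end past it): [2, 8, 7, 6, 11] len 5
add 7 (repeat 7, move left end past it): [6, 11, 7] len 3
add 9: [6, 11, 7, 9] len 4
add 9 (repeat 9, move left end past it): [9] len 1
add 6: [9, 6] len 2
add 11: [9, 6, 11] len 3
Longest all-distinct length: 5.

5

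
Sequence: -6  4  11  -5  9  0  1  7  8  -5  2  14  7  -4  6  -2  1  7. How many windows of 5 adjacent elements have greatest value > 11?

(-6, 4, 11, -5, 9) → max 11
(4, 11, -5, 9, 0) → max 11
(11, -5, 9, 0, 1) → max 11
(-5, 9, 0, 1, 7) → max 9
(9, 0, 1, 7, 8) → max 9
(0, 1, 7, 8, -5) → max 8
(1, 7, 8, -5, 2) → max 8
(7, 8, -5, 2, 14) → max 14  > 11 ✓
(8, -5, 2, 14, 7) → max 14  > 11 ✓
(-5, 2, 14, 7, -4) → max 14  > 11 ✓
(2, 14, 7, -4, 6) → max 14  > 11 ✓
(14, 7, -4, 6, -2) → max 14  > 11 ✓
(7, -4, 6, -2, 1) → max 7
(-4, 6, -2, 1, 7) → max 7
5 windows satisfy the condition.

5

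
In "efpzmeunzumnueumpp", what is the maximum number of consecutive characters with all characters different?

7

add e: [e] len 1
add f: [e, f] len 2
add p: [e, f, p] len 3
add z: [e, f, p, z] len 4
add m: [e, f, p, z, m] len 5
add e (repeat e, move left end past it): [f, p, z, m, e] len 5
add u: [f, p, z, m, e, u] len 6
add n: [f, p, z, m, e, u, n] len 7
add z (repeat z, move left end past it): [m, e, u, n, z] len 5
add u (repeat u, move left end past it): [n, z, u] len 3
add m: [n, z, u, m] len 4
add n (repeat n, move left end past it): [z, u, m, n] len 4
add u (repeat u, move left end past it): [m, n, u] len 3
add e: [m, n, u, e] len 4
add u (repeat u, move left end past it): [e, u] len 2
add m: [e, u, m] len 3
add p: [e, u, m, p] len 4
add p (repeat p, move left end past it): [p] len 1
Longest all-distinct length: 7.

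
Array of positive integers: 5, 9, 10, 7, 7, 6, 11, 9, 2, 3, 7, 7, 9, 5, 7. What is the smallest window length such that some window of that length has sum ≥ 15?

2

add 5: running sum 5 < 15
add 9: running sum 14 < 15
add 10: shortest ending here [9, 10] sum 19, len 2
add 7: shortest ending here [10, 7] sum 17, len 2
add 7: shortest ending here [10, 7, 7] sum 24, len 3
add 6: shortest ending here [7, 7, 6] sum 20, len 3
add 11: shortest ending here [6, 11] sum 17, len 2
add 9: shortest ending here [11, 9] sum 20, len 2
add 2: shortest ending here [11, 9, 2] sum 22, len 3
add 3: shortest ending here [11, 9, 2, 3] sum 25, len 4
add 7: shortest ending here [9, 2, 3, 7] sum 21, len 4
add 7: shortest ending here [3, 7, 7] sum 17, len 3
add 9: shortest ending here [7, 9] sum 16, len 2
add 5: shortest ending here [7, 9, 5] sum 21, len 3
add 7: shortest ending here [9, 5, 7] sum 21, len 3
Shortest qualifying length: 2.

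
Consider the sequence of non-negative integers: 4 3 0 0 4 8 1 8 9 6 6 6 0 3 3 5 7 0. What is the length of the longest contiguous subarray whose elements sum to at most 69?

17

Extend to the right; shrink from the left whenever the sum exceeds 69:
add 4: [4] sum 4, len 1
add 3: [4, 3] sum 7, len 2
add 0: [4, 3, 0] sum 7, len 3
add 0: [4, 3, 0, 0] sum 7, len 4
add 4: [4, 3, 0, 0, 4] sum 11, len 5
add 8: [4, 3, 0, 0, 4, 8] sum 19, len 6
add 1: [4, 3, 0, 0, 4, 8, 1] sum 20, len 7
add 8: [4, 3, 0, 0, 4, 8, 1, 8] sum 28, len 8
add 9: [4, 3, 0, 0, 4, 8, 1, 8, 9] sum 37, len 9
add 6: [4, 3, 0, 0, 4, 8, 1, 8, 9, 6] sum 43, len 10
add 6: [4, 3, 0, 0, 4, 8, 1, 8, 9, 6, 6] sum 49, len 11
add 6: [4, 3, 0, 0, 4, 8, 1, 8, 9, 6, 6, 6] sum 55, len 12
add 0: [4, 3, 0, 0, 4, 8, 1, 8, 9, 6, 6, 6, 0] sum 55, len 13
add 3: [4, 3, 0, 0, 4, 8, 1, 8, 9, 6, 6, 6, 0, 3] sum 58, len 14
add 3: [4, 3, 0, 0, 4, 8, 1, 8, 9, 6, 6, 6, 0, 3, 3] sum 61, len 15
add 5: [4, 3, 0, 0, 4, 8, 1, 8, 9, 6, 6, 6, 0, 3, 3, 5] sum 66, len 16
add 7: [3, 0, 0, 4, 8, 1, 8, 9, 6, 6, 6, 0, 3, 3, 5, 7] sum 69, len 16
add 0: [3, 0, 0, 4, 8, 1, 8, 9, 6, 6, 6, 0, 3, 3, 5, 7, 0] sum 69, len 17
Longest length seen: 17.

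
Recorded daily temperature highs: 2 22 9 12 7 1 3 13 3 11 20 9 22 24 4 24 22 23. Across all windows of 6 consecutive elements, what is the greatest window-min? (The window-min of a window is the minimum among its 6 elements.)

4

Window mins for each of the 13 positions:
(2, 22, 9, 12, 7, 1) → min 1
(22, 9, 12, 7, 1, 3) → min 1
(9, 12, 7, 1, 3, 13) → min 1
(12, 7, 1, 3, 13, 3) → min 1
(7, 1, 3, 13, 3, 11) → min 1
(1, 3, 13, 3, 11, 20) → min 1
(3, 13, 3, 11, 20, 9) → min 3
(13, 3, 11, 20, 9, 22) → min 3
(3, 11, 20, 9, 22, 24) → min 3
(11, 20, 9, 22, 24, 4) → min 4
(20, 9, 22, 24, 4, 24) → min 4
(9, 22, 24, 4, 24, 22) → min 4
(22, 24, 4, 24, 22, 23) → min 4
Greatest of these is 4.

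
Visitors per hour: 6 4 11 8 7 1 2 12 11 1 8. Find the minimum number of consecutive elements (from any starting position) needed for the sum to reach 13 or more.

2

Extend right; whenever the sum reaches 13, record the length and shrink from the left:
add 6: running sum 6 < 13
add 4: running sum 10 < 13
end 2: [4, 11] sum 15, len 2
end 3: [11, 8] sum 19, len 2
end 4: [8, 7] sum 15, len 2
end 5: [8, 7, 1] sum 16, len 3
end 6: [8, 7, 1, 2] sum 18, len 4
end 7: [2, 12] sum 14, len 2
end 8: [12, 11] sum 23, len 2
end 9: [12, 11, 1] sum 24, len 3
end 10: [11, 1, 8] sum 20, len 3
Shortest qualifying length: 2.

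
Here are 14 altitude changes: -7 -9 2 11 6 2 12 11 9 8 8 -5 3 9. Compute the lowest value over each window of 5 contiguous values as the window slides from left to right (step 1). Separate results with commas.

-9, -9, 2, 2, 2, 2, 8, -5, -5, -5

Sliding a size-5 window across the 14 values:
(-7, -9, 2, 11, 6) → min -9
(-9, 2, 11, 6, 2) → min -9
(2, 11, 6, 2, 12) → min 2
(11, 6, 2, 12, 11) → min 2
(6, 2, 12, 11, 9) → min 2
(2, 12, 11, 9, 8) → min 2
(12, 11, 9, 8, 8) → min 8
(11, 9, 8, 8, -5) → min -5
(9, 8, 8, -5, 3) → min -5
(8, 8, -5, 3, 9) → min -5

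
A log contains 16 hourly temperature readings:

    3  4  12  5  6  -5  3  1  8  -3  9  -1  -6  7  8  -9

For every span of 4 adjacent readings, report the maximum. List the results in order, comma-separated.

Sliding a size-4 window across the 16 values:
[3, 4, 12, 5] → max 12
[4, 12, 5, 6] → max 12
[12, 5, 6, -5] → max 12
[5, 6, -5, 3] → max 6
[6, -5, 3, 1] → max 6
[-5, 3, 1, 8] → max 8
[3, 1, 8, -3] → max 8
[1, 8, -3, 9] → max 9
[8, -3, 9, -1] → max 9
[-3, 9, -1, -6] → max 9
[9, -1, -6, 7] → max 9
[-1, -6, 7, 8] → max 8
[-6, 7, 8, -9] → max 8

12, 12, 12, 6, 6, 8, 8, 9, 9, 9, 9, 8, 8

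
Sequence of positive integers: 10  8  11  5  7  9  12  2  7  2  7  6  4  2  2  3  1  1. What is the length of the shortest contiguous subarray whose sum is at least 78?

11

add 10: running sum 10 < 78
add 8: running sum 18 < 78
add 11: running sum 29 < 78
add 5: running sum 34 < 78
add 7: running sum 41 < 78
add 9: running sum 50 < 78
add 12: running sum 62 < 78
add 2: running sum 64 < 78
add 7: running sum 71 < 78
add 2: running sum 73 < 78
add 7: shortest ending here [10, 8, 11, 5, 7, 9, 12, 2, 7, 2, 7] sum 80, len 11
add 6: shortest ending here [10, 8, 11, 5, 7, 9, 12, 2, 7, 2, 7, 6] sum 86, len 12
add 4: shortest ending here [8, 11, 5, 7, 9, 12, 2, 7, 2, 7, 6, 4] sum 80, len 12
add 2: shortest ending here [8, 11, 5, 7, 9, 12, 2, 7, 2, 7, 6, 4, 2] sum 82, len 13
add 2: shortest ending here [8, 11, 5, 7, 9, 12, 2, 7, 2, 7, 6, 4, 2, 2] sum 84, len 14
add 3: shortest ending here [11, 5, 7, 9, 12, 2, 7, 2, 7, 6, 4, 2, 2, 3] sum 79, len 14
add 1: shortest ending here [11, 5, 7, 9, 12, 2, 7, 2, 7, 6, 4, 2, 2, 3, 1] sum 80, len 15
add 1: shortest ending here [11, 5, 7, 9, 12, 2, 7, 2, 7, 6, 4, 2, 2, 3, 1, 1] sum 81, len 16
Shortest qualifying length: 11.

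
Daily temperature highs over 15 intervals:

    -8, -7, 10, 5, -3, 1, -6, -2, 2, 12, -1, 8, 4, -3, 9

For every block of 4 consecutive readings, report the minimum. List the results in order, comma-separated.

-8, -7, -3, -6, -6, -6, -6, -2, -1, -1, -3, -3

Sliding a size-4 window across the 15 values:
[-8, -7, 10, 5] → min -8
[-7, 10, 5, -3] → min -7
[10, 5, -3, 1] → min -3
[5, -3, 1, -6] → min -6
[-3, 1, -6, -2] → min -6
[1, -6, -2, 2] → min -6
[-6, -2, 2, 12] → min -6
[-2, 2, 12, -1] → min -2
[2, 12, -1, 8] → min -1
[12, -1, 8, 4] → min -1
[-1, 8, 4, -3] → min -3
[8, 4, -3, 9] → min -3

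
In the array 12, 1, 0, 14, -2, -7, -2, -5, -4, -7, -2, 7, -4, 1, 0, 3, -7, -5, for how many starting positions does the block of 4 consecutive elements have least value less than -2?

13

[12, 1, 0, 14] → min 0
[1, 0, 14, -2] → min -2
[0, 14, -2, -7] → min -7  < -2 ✓
[14, -2, -7, -2] → min -7  < -2 ✓
[-2, -7, -2, -5] → min -7  < -2 ✓
[-7, -2, -5, -4] → min -7  < -2 ✓
[-2, -5, -4, -7] → min -7  < -2 ✓
[-5, -4, -7, -2] → min -7  < -2 ✓
[-4, -7, -2, 7] → min -7  < -2 ✓
[-7, -2, 7, -4] → min -7  < -2 ✓
[-2, 7, -4, 1] → min -4  < -2 ✓
[7, -4, 1, 0] → min -4  < -2 ✓
[-4, 1, 0, 3] → min -4  < -2 ✓
[1, 0, 3, -7] → min -7  < -2 ✓
[0, 3, -7, -5] → min -7  < -2 ✓
13 windows satisfy the condition.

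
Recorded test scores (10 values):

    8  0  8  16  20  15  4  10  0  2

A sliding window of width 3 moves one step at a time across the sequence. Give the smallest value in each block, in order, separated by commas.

0, 0, 8, 15, 4, 4, 0, 0

[8, 0, 8] → min 0
[0, 8, 16] → min 0
[8, 16, 20] → min 8
[16, 20, 15] → min 15
[20, 15, 4] → min 4
[15, 4, 10] → min 4
[4, 10, 0] → min 0
[10, 0, 2] → min 0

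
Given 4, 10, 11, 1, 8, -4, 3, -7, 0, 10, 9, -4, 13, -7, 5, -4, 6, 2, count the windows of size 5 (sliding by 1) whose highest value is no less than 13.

5

[4, 10, 11, 1, 8] → max 11
[10, 11, 1, 8, -4] → max 11
[11, 1, 8, -4, 3] → max 11
[1, 8, -4, 3, -7] → max 8
[8, -4, 3, -7, 0] → max 8
[-4, 3, -7, 0, 10] → max 10
[3, -7, 0, 10, 9] → max 10
[-7, 0, 10, 9, -4] → max 10
[0, 10, 9, -4, 13] → max 13  ≥ 13 ✓
[10, 9, -4, 13, -7] → max 13  ≥ 13 ✓
[9, -4, 13, -7, 5] → max 13  ≥ 13 ✓
[-4, 13, -7, 5, -4] → max 13  ≥ 13 ✓
[13, -7, 5, -4, 6] → max 13  ≥ 13 ✓
[-7, 5, -4, 6, 2] → max 6
5 windows satisfy the condition.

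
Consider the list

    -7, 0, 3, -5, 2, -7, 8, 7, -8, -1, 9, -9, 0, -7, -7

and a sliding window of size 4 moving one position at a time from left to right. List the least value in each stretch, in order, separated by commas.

-7, -5, -7, -7, -7, -8, -8, -8, -9, -9, -9, -9

-7 0 3 -5 → min -7
0 3 -5 2 → min -5
3 -5 2 -7 → min -7
-5 2 -7 8 → min -7
2 -7 8 7 → min -7
-7 8 7 -8 → min -8
8 7 -8 -1 → min -8
7 -8 -1 9 → min -8
-8 -1 9 -9 → min -9
-1 9 -9 0 → min -9
9 -9 0 -7 → min -9
-9 0 -7 -7 → min -9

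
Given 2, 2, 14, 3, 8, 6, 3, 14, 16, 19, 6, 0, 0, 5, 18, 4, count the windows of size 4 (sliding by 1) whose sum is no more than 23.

(2, 2, 14, 3) → sum 21  ≤ 23 ✓
(2, 14, 3, 8) → sum 27
(14, 3, 8, 6) → sum 31
(3, 8, 6, 3) → sum 20  ≤ 23 ✓
(8, 6, 3, 14) → sum 31
(6, 3, 14, 16) → sum 39
(3, 14, 16, 19) → sum 52
(14, 16, 19, 6) → sum 55
(16, 19, 6, 0) → sum 41
(19, 6, 0, 0) → sum 25
(6, 0, 0, 5) → sum 11  ≤ 23 ✓
(0, 0, 5, 18) → sum 23  ≤ 23 ✓
(0, 5, 18, 4) → sum 27
4 windows satisfy the condition.

4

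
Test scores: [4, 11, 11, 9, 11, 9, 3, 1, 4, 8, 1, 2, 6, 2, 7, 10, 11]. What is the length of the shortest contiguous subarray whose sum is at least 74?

12

Extend right; whenever the sum reaches 74, record the length and shrink from the left:
add 4: running sum 4 < 74
add 11: running sum 15 < 74
add 11: running sum 26 < 74
add 9: running sum 35 < 74
add 11: running sum 46 < 74
add 9: running sum 55 < 74
add 3: running sum 58 < 74
add 1: running sum 59 < 74
add 4: running sum 63 < 74
add 8: running sum 71 < 74
add 1: running sum 72 < 74
add 2: shortest ending here [4, 11, 11, 9, 11, 9, 3, 1, 4, 8, 1, 2] sum 74, len 12
add 6: shortest ending here [11, 11, 9, 11, 9, 3, 1, 4, 8, 1, 2, 6] sum 76, len 12
add 2: shortest ending here [11, 11, 9, 11, 9, 3, 1, 4, 8, 1, 2, 6, 2] sum 78, len 13
add 7: shortest ending here [11, 9, 11, 9, 3, 1, 4, 8, 1, 2, 6, 2, 7] sum 74, len 13
add 10: shortest ending here [11, 9, 11, 9, 3, 1, 4, 8, 1, 2, 6, 2, 7, 10] sum 84, len 14
add 11: shortest ending here [11, 9, 3, 1, 4, 8, 1, 2, 6, 2, 7, 10, 11] sum 75, len 13
Shortest qualifying length: 12.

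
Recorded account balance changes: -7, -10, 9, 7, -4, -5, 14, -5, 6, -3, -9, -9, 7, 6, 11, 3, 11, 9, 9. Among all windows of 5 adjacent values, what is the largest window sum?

(-7, -10, 9, 7, -4) → sum -5
(-10, 9, 7, -4, -5) → sum -3
(9, 7, -4, -5, 14) → sum 21
(7, -4, -5, 14, -5) → sum 7
(-4, -5, 14, -5, 6) → sum 6
(-5, 14, -5, 6, -3) → sum 7
(14, -5, 6, -3, -9) → sum 3
(-5, 6, -3, -9, -9) → sum -20
(6, -3, -9, -9, 7) → sum -8
(-3, -9, -9, 7, 6) → sum -8
(-9, -9, 7, 6, 11) → sum 6
(-9, 7, 6, 11, 3) → sum 18
(7, 6, 11, 3, 11) → sum 38
(6, 11, 3, 11, 9) → sum 40
(11, 3, 11, 9, 9) → sum 43
Largest of these is 43.

43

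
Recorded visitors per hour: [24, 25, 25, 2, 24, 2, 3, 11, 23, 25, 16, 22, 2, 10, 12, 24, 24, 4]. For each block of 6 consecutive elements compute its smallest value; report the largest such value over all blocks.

24 25 25 2 24 2 → min 2
25 25 2 24 2 3 → min 2
25 2 24 2 3 11 → min 2
2 24 2 3 11 23 → min 2
24 2 3 11 23 25 → min 2
2 3 11 23 25 16 → min 2
3 11 23 25 16 22 → min 3
11 23 25 16 22 2 → min 2
23 25 16 22 2 10 → min 2
25 16 22 2 10 12 → min 2
16 22 2 10 12 24 → min 2
22 2 10 12 24 24 → min 2
2 10 12 24 24 4 → min 2
Largest of these is 3.

3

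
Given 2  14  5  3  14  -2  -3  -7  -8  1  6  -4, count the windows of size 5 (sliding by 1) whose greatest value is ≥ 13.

2 14 5 3 14 → max 14  ≥ 13 ✓
14 5 3 14 -2 → max 14  ≥ 13 ✓
5 3 14 -2 -3 → max 14  ≥ 13 ✓
3 14 -2 -3 -7 → max 14  ≥ 13 ✓
14 -2 -3 -7 -8 → max 14  ≥ 13 ✓
-2 -3 -7 -8 1 → max 1
-3 -7 -8 1 6 → max 6
-7 -8 1 6 -4 → max 6
5 windows satisfy the condition.

5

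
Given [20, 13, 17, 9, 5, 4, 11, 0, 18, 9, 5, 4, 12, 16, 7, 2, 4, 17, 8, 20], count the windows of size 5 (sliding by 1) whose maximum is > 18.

20 13 17 9 5 → max 20  > 18 ✓
13 17 9 5 4 → max 17
17 9 5 4 11 → max 17
9 5 4 11 0 → max 11
5 4 11 0 18 → max 18
4 11 0 18 9 → max 18
11 0 18 9 5 → max 18
0 18 9 5 4 → max 18
18 9 5 4 12 → max 18
9 5 4 12 16 → max 16
5 4 12 16 7 → max 16
4 12 16 7 2 → max 16
12 16 7 2 4 → max 16
16 7 2 4 17 → max 17
7 2 4 17 8 → max 17
2 4 17 8 20 → max 20  > 18 ✓
2 windows satisfy the condition.

2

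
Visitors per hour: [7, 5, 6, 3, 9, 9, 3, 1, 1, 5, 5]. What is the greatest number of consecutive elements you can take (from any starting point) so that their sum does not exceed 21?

5

add 7: [7] sum 7, len 1
add 5: [7, 5] sum 12, len 2
add 6: [7, 5, 6] sum 18, len 3
add 3: [7, 5, 6, 3] sum 21, len 4
add 9: [6, 3, 9] sum 18, len 3
add 9: [3, 9, 9] sum 21, len 3
add 3: [9, 9, 3] sum 21, len 3
add 1: [9, 3, 1] sum 13, len 3
add 1: [9, 3, 1, 1] sum 14, len 4
add 5: [9, 3, 1, 1, 5] sum 19, len 5
add 5: [3, 1, 1, 5, 5] sum 15, len 5
Longest length seen: 5.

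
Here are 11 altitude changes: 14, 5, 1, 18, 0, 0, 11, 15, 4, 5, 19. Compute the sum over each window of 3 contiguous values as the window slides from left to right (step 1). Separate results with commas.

Sliding a size-3 window across the 11 values:
14 5 1 → sum 20
5 1 18 → sum 24
1 18 0 → sum 19
18 0 0 → sum 18
0 0 11 → sum 11
0 11 15 → sum 26
11 15 4 → sum 30
15 4 5 → sum 24
4 5 19 → sum 28

20, 24, 19, 18, 11, 26, 30, 24, 28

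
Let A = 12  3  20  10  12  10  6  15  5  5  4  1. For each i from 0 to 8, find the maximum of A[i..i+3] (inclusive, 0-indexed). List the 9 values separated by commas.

20, 20, 20, 12, 15, 15, 15, 15, 5

12 3 20 10 → max 20
3 20 10 12 → max 20
20 10 12 10 → max 20
10 12 10 6 → max 12
12 10 6 15 → max 15
10 6 15 5 → max 15
6 15 5 5 → max 15
15 5 5 4 → max 15
5 5 4 1 → max 5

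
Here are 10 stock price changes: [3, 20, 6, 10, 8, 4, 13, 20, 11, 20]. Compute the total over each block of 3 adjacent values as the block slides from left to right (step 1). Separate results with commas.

3 20 6 → sum 29
20 6 10 → sum 36
6 10 8 → sum 24
10 8 4 → sum 22
8 4 13 → sum 25
4 13 20 → sum 37
13 20 11 → sum 44
20 11 20 → sum 51

29, 36, 24, 22, 25, 37, 44, 51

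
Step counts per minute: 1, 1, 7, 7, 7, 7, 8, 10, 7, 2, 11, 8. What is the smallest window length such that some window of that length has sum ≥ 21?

3

Extend right; whenever the sum reaches 21, record the length and shrink from the left:
add 1: running sum 1 < 21
add 1: running sum 2 < 21
add 7: running sum 9 < 21
add 7: running sum 16 < 21
add 7: shortest ending here [7, 7, 7] sum 21, len 3
add 7: shortest ending here [7, 7, 7] sum 21, len 3
add 8: shortest ending here [7, 7, 8] sum 22, len 3
add 10: shortest ending here [7, 8, 10] sum 25, len 3
add 7: shortest ending here [8, 10, 7] sum 25, len 3
add 2: shortest ending here [8, 10, 7, 2] sum 27, len 4
add 11: shortest ending here [10, 7, 2, 11] sum 30, len 4
add 8: shortest ending here [2, 11, 8] sum 21, len 3
Shortest qualifying length: 3.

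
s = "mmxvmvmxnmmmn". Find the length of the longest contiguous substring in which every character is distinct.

[m] len 1
[m] len 1
[m, x] len 2
[m, x, v] len 3
[x, v, m] len 3
[m, v] len 2
[v, m] len 2
[v, m, x] len 3
[v, m, x, n] len 4
[x, n, m] len 3
[m] len 1
[m] len 1
[m, n] len 2
Longest all-distinct length: 4.

4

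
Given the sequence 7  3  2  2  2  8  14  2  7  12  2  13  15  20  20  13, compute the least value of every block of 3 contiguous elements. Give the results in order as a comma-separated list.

2, 2, 2, 2, 2, 2, 2, 2, 2, 2, 2, 13, 15, 13

[7, 3, 2] → min 2
[3, 2, 2] → min 2
[2, 2, 2] → min 2
[2, 2, 8] → min 2
[2, 8, 14] → min 2
[8, 14, 2] → min 2
[14, 2, 7] → min 2
[2, 7, 12] → min 2
[7, 12, 2] → min 2
[12, 2, 13] → min 2
[2, 13, 15] → min 2
[13, 15, 20] → min 13
[15, 20, 20] → min 15
[20, 20, 13] → min 13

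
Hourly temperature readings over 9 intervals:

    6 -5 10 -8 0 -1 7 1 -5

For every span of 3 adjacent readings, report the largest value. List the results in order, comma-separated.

10, 10, 10, 0, 7, 7, 7

(6, -5, 10) → max 10
(-5, 10, -8) → max 10
(10, -8, 0) → max 10
(-8, 0, -1) → max 0
(0, -1, 7) → max 7
(-1, 7, 1) → max 7
(7, 1, -5) → max 7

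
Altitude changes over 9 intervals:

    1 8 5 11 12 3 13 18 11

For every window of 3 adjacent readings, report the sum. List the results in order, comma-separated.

14, 24, 28, 26, 28, 34, 42

(1, 8, 5) → sum 14
(8, 5, 11) → sum 24
(5, 11, 12) → sum 28
(11, 12, 3) → sum 26
(12, 3, 13) → sum 28
(3, 13, 18) → sum 34
(13, 18, 11) → sum 42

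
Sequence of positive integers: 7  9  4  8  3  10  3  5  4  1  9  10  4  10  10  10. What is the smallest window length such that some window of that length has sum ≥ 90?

14

Extend right; whenever the sum reaches 90, record the length and shrink from the left:
add 7: running sum 7 < 90
add 9: running sum 16 < 90
add 4: running sum 20 < 90
add 8: running sum 28 < 90
add 3: running sum 31 < 90
add 10: running sum 41 < 90
add 3: running sum 44 < 90
add 5: running sum 49 < 90
add 4: running sum 53 < 90
add 1: running sum 54 < 90
add 9: running sum 63 < 90
add 10: running sum 73 < 90
add 4: running sum 77 < 90
add 10: running sum 87 < 90
add 10: shortest ending here [9, 4, 8, 3, 10, 3, 5, 4, 1, 9, 10, 4, 10, 10] sum 90, len 14
add 10: shortest ending here [4, 8, 3, 10, 3, 5, 4, 1, 9, 10, 4, 10, 10, 10] sum 91, len 14
Shortest qualifying length: 14.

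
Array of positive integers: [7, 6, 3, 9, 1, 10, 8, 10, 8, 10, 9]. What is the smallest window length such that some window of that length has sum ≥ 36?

4

Extend right; whenever the sum reaches 36, record the length and shrink from the left:
add 7: running sum 7 < 36
add 6: running sum 13 < 36
add 3: running sum 16 < 36
add 9: running sum 25 < 36
add 1: running sum 26 < 36
end 5: [7, 6, 3, 9, 1, 10] sum 36, len 6
end 6: [6, 3, 9, 1, 10, 8] sum 37, len 6
end 7: [9, 1, 10, 8, 10] sum 38, len 5
end 8: [10, 8, 10, 8] sum 36, len 4
end 9: [8, 10, 8, 10] sum 36, len 4
end 10: [10, 8, 10, 9] sum 37, len 4
Shortest qualifying length: 4.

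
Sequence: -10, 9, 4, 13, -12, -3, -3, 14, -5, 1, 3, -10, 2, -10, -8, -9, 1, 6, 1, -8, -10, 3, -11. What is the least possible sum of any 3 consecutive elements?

-10 9 4 → sum 3
9 4 13 → sum 26
4 13 -12 → sum 5
13 -12 -3 → sum -2
-12 -3 -3 → sum -18
-3 -3 14 → sum 8
-3 14 -5 → sum 6
14 -5 1 → sum 10
-5 1 3 → sum -1
1 3 -10 → sum -6
3 -10 2 → sum -5
-10 2 -10 → sum -18
2 -10 -8 → sum -16
-10 -8 -9 → sum -27
-8 -9 1 → sum -16
-9 1 6 → sum -2
1 6 1 → sum 8
6 1 -8 → sum -1
1 -8 -10 → sum -17
-8 -10 3 → sum -15
-10 3 -11 → sum -18
Least of these is -27.

-27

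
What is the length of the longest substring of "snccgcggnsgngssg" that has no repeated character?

3

add s: [s] len 1
add n: [s, n] len 2
add c: [s, n, c] len 3
add c (repeat c, move left end past it): [c] len 1
add g: [c, g] len 2
add c (repeat c, move left end past it): [g, c] len 2
add g (repeat g, move left end past it): [c, g] len 2
add g (repeat g, move left end past it): [g] len 1
add n: [g, n] len 2
add s: [g, n, s] len 3
add g (repeat g, move left end past it): [n, s, g] len 3
add n (repeat n, move left end past it): [s, g, n] len 3
add g (repeat g, move left end past it): [n, g] len 2
add s: [n, g, s] len 3
add s (repeat s, move left end past it): [s] len 1
add g: [s, g] len 2
Longest all-distinct length: 3.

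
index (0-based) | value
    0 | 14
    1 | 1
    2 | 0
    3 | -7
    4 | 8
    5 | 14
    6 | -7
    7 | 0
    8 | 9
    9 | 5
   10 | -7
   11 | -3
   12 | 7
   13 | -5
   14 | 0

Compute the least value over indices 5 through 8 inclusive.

-7

Elements at indices 5..8: 14, -7, 0, 9
min(14, -7, 0, 9) = -7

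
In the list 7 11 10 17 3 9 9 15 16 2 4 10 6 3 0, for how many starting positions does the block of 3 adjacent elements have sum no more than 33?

(7, 11, 10) → sum 28  ≤ 33 ✓
(11, 10, 17) → sum 38
(10, 17, 3) → sum 30  ≤ 33 ✓
(17, 3, 9) → sum 29  ≤ 33 ✓
(3, 9, 9) → sum 21  ≤ 33 ✓
(9, 9, 15) → sum 33  ≤ 33 ✓
(9, 15, 16) → sum 40
(15, 16, 2) → sum 33  ≤ 33 ✓
(16, 2, 4) → sum 22  ≤ 33 ✓
(2, 4, 10) → sum 16  ≤ 33 ✓
(4, 10, 6) → sum 20  ≤ 33 ✓
(10, 6, 3) → sum 19  ≤ 33 ✓
(6, 3, 0) → sum 9  ≤ 33 ✓
11 windows satisfy the condition.

11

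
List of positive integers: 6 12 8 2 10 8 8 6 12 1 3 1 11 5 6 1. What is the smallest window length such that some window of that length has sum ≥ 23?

3

add 6: running sum 6 < 23
add 12: running sum 18 < 23
end 2: [6, 12, 8] sum 26, len 3
end 3: [6, 12, 8, 2] sum 28, len 4
end 4: [12, 8, 2, 10] sum 32, len 4
end 5: [8, 2, 10, 8] sum 28, len 4
end 6: [10, 8, 8] sum 26, len 3
end 7: [10, 8, 8, 6] sum 32, len 4
end 8: [8, 6, 12] sum 26, len 3
end 9: [8, 6, 12, 1] sum 27, len 4
end 10: [8, 6, 12, 1, 3] sum 30, len 5
end 11: [6, 12, 1, 3, 1] sum 23, len 5
end 12: [12, 1, 3, 1, 11] sum 28, len 5
end 13: [12, 1, 3, 1, 11, 5] sum 33, len 6
end 14: [1, 11, 5, 6] sum 23, len 4
end 15: [11, 5, 6, 1] sum 23, len 4
Shortest qualifying length: 3.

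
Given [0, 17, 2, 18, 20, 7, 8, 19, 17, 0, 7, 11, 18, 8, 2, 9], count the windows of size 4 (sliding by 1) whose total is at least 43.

8

[0, 17, 2, 18] → sum 37
[17, 2, 18, 20] → sum 57  ≥ 43 ✓
[2, 18, 20, 7] → sum 47  ≥ 43 ✓
[18, 20, 7, 8] → sum 53  ≥ 43 ✓
[20, 7, 8, 19] → sum 54  ≥ 43 ✓
[7, 8, 19, 17] → sum 51  ≥ 43 ✓
[8, 19, 17, 0] → sum 44  ≥ 43 ✓
[19, 17, 0, 7] → sum 43  ≥ 43 ✓
[17, 0, 7, 11] → sum 35
[0, 7, 11, 18] → sum 36
[7, 11, 18, 8] → sum 44  ≥ 43 ✓
[11, 18, 8, 2] → sum 39
[18, 8, 2, 9] → sum 37
8 windows satisfy the condition.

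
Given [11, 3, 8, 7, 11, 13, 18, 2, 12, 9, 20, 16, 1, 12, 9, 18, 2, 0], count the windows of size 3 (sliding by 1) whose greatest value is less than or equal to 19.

(11, 3, 8) → max 11  ≤ 19 ✓
(3, 8, 7) → max 8  ≤ 19 ✓
(8, 7, 11) → max 11  ≤ 19 ✓
(7, 11, 13) → max 13  ≤ 19 ✓
(11, 13, 18) → max 18  ≤ 19 ✓
(13, 18, 2) → max 18  ≤ 19 ✓
(18, 2, 12) → max 18  ≤ 19 ✓
(2, 12, 9) → max 12  ≤ 19 ✓
(12, 9, 20) → max 20
(9, 20, 16) → max 20
(20, 16, 1) → max 20
(16, 1, 12) → max 16  ≤ 19 ✓
(1, 12, 9) → max 12  ≤ 19 ✓
(12, 9, 18) → max 18  ≤ 19 ✓
(9, 18, 2) → max 18  ≤ 19 ✓
(18, 2, 0) → max 18  ≤ 19 ✓
13 windows satisfy the condition.

13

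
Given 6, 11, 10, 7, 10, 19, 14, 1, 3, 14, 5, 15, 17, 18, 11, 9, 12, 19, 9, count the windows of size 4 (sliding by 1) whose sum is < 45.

[6, 11, 10, 7] → sum 34  < 45 ✓
[11, 10, 7, 10] → sum 38  < 45 ✓
[10, 7, 10, 19] → sum 46
[7, 10, 19, 14] → sum 50
[10, 19, 14, 1] → sum 44  < 45 ✓
[19, 14, 1, 3] → sum 37  < 45 ✓
[14, 1, 3, 14] → sum 32  < 45 ✓
[1, 3, 14, 5] → sum 23  < 45 ✓
[3, 14, 5, 15] → sum 37  < 45 ✓
[14, 5, 15, 17] → sum 51
[5, 15, 17, 18] → sum 55
[15, 17, 18, 11] → sum 61
[17, 18, 11, 9] → sum 55
[18, 11, 9, 12] → sum 50
[11, 9, 12, 19] → sum 51
[9, 12, 19, 9] → sum 49
7 windows satisfy the condition.

7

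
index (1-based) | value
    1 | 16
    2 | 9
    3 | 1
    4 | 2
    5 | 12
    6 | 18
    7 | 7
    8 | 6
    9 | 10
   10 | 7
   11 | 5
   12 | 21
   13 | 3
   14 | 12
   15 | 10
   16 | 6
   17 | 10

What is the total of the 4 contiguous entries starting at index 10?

Elements at indices 10..13: 7, 5, 21, 3
sum(7, 5, 21, 3) = 36

36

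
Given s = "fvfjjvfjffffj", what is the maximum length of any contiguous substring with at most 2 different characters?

[f] 1 distinct, len 1
[f, v] 2 distinct, len 2
[f, v, f] 2 distinct, len 3
[f, j] 2 distinct, len 2
[f, j, j] 2 distinct, len 3
[j, j, v] 2 distinct, len 3
[v, f] 2 distinct, len 2
[f, j] 2 distinct, len 2
[f, j, f] 2 distinct, len 3
[f, j, f, f] 2 distinct, len 4
[f, j, f, f, f] 2 distinct, len 5
[f, j, f, f, f, f] 2 distinct, len 6
[f, j, f, f, f, f, j] 2 distinct, len 7
Longest length with ≤2 distinct: 7.

7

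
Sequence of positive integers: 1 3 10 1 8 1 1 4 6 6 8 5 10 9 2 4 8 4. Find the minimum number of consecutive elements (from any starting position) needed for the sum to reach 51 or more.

8

add 1: running sum 1 < 51
add 3: running sum 4 < 51
add 10: running sum 14 < 51
add 1: running sum 15 < 51
add 8: running sum 23 < 51
add 1: running sum 24 < 51
add 1: running sum 25 < 51
add 4: running sum 29 < 51
add 6: running sum 35 < 51
add 6: running sum 41 < 51
add 8: running sum 49 < 51
end 11: [3, 10, 1, 8, 1, 1, 4, 6, 6, 8, 5] sum 53, len 11
end 12: [10, 1, 8, 1, 1, 4, 6, 6, 8, 5, 10] sum 60, len 11
end 13: [8, 1, 1, 4, 6, 6, 8, 5, 10, 9] sum 58, len 10
end 14: [1, 4, 6, 6, 8, 5, 10, 9, 2] sum 51, len 9
end 15: [4, 6, 6, 8, 5, 10, 9, 2, 4] sum 54, len 9
end 16: [6, 8, 5, 10, 9, 2, 4, 8] sum 52, len 8
end 17: [6, 8, 5, 10, 9, 2, 4, 8, 4] sum 56, len 9
Shortest qualifying length: 8.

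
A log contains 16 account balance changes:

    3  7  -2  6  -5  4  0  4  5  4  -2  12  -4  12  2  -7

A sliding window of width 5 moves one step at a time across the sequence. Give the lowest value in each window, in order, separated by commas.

[3, 7, -2, 6, -5] → min -5
[7, -2, 6, -5, 4] → min -5
[-2, 6, -5, 4, 0] → min -5
[6, -5, 4, 0, 4] → min -5
[-5, 4, 0, 4, 5] → min -5
[4, 0, 4, 5, 4] → min 0
[0, 4, 5, 4, -2] → min -2
[4, 5, 4, -2, 12] → min -2
[5, 4, -2, 12, -4] → min -4
[4, -2, 12, -4, 12] → min -4
[-2, 12, -4, 12, 2] → min -4
[12, -4, 12, 2, -7] → min -7

-5, -5, -5, -5, -5, 0, -2, -2, -4, -4, -4, -7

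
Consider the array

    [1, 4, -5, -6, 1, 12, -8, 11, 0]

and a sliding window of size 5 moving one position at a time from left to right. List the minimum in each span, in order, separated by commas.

-6, -6, -8, -8, -8

Sliding a size-5 window across the 9 values:
(1, 4, -5, -6, 1) → min -6
(4, -5, -6, 1, 12) → min -6
(-5, -6, 1, 12, -8) → min -8
(-6, 1, 12, -8, 11) → min -8
(1, 12, -8, 11, 0) → min -8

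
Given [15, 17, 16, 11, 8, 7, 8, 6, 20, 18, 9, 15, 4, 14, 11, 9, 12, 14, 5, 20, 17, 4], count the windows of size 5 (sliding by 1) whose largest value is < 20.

10

[15, 17, 16, 11, 8] → max 17  < 20 ✓
[17, 16, 11, 8, 7] → max 17  < 20 ✓
[16, 11, 8, 7, 8] → max 16  < 20 ✓
[11, 8, 7, 8, 6] → max 11  < 20 ✓
[8, 7, 8, 6, 20] → max 20
[7, 8, 6, 20, 18] → max 20
[8, 6, 20, 18, 9] → max 20
[6, 20, 18, 9, 15] → max 20
[20, 18, 9, 15, 4] → max 20
[18, 9, 15, 4, 14] → max 18  < 20 ✓
[9, 15, 4, 14, 11] → max 15  < 20 ✓
[15, 4, 14, 11, 9] → max 15  < 20 ✓
[4, 14, 11, 9, 12] → max 14  < 20 ✓
[14, 11, 9, 12, 14] → max 14  < 20 ✓
[11, 9, 12, 14, 5] → max 14  < 20 ✓
[9, 12, 14, 5, 20] → max 20
[12, 14, 5, 20, 17] → max 20
[14, 5, 20, 17, 4] → max 20
10 windows satisfy the condition.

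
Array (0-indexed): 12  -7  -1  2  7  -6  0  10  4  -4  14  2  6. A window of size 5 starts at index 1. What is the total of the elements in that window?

-5

Elements at indices 1..5: -7, -1, 2, 7, -6
sum(-7, -1, 2, 7, -6) = -5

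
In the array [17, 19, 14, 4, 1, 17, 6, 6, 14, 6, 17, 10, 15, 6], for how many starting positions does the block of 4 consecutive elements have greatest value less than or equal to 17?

17 19 14 4 → max 19
19 14 4 1 → max 19
14 4 1 17 → max 17  ≤ 17 ✓
4 1 17 6 → max 17  ≤ 17 ✓
1 17 6 6 → max 17  ≤ 17 ✓
17 6 6 14 → max 17  ≤ 17 ✓
6 6 14 6 → max 14  ≤ 17 ✓
6 14 6 17 → max 17  ≤ 17 ✓
14 6 17 10 → max 17  ≤ 17 ✓
6 17 10 15 → max 17  ≤ 17 ✓
17 10 15 6 → max 17  ≤ 17 ✓
9 windows satisfy the condition.

9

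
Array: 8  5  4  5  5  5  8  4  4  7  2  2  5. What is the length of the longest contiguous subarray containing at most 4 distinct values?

10

add 8: window [8] (1 distinct), len 1
add 5: window [8, 5] (2 distinct), len 2
add 4: window [8, 5, 4] (3 distinct), len 3
add 5: window [8, 5, 4, 5] (3 distinct), len 4
add 5: window [8, 5, 4, 5, 5] (3 distinct), len 5
add 5: window [8, 5, 4, 5, 5, 5] (3 distinct), len 6
add 8: window [8, 5, 4, 5, 5, 5, 8] (3 distinct), len 7
add 4: window [8, 5, 4, 5, 5, 5, 8, 4] (3 distinct), len 8
add 4: window [8, 5, 4, 5, 5, 5, 8, 4, 4] (3 distinct), len 9
add 7: window [8, 5, 4, 5, 5, 5, 8, 4, 4, 7] (4 distinct), len 10
add 2: window [8, 4, 4, 7, 2] (4 distinct), len 5
add 2: window [8, 4, 4, 7, 2, 2] (4 distinct), len 6
add 5: window [4, 4, 7, 2, 2, 5] (4 distinct), len 6
Longest length with ≤4 distinct: 10.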